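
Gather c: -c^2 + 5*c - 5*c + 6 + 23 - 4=25 - c^2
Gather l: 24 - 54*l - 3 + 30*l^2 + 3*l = 30*l^2 - 51*l + 21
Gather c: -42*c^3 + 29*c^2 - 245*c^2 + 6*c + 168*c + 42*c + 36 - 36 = -42*c^3 - 216*c^2 + 216*c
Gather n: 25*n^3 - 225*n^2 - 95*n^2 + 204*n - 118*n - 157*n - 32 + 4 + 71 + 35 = 25*n^3 - 320*n^2 - 71*n + 78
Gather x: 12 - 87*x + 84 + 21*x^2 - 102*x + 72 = 21*x^2 - 189*x + 168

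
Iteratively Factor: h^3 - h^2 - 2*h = (h)*(h^2 - h - 2) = h*(h + 1)*(h - 2)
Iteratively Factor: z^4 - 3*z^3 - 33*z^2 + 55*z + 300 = (z + 4)*(z^3 - 7*z^2 - 5*z + 75) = (z - 5)*(z + 4)*(z^2 - 2*z - 15) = (z - 5)^2*(z + 4)*(z + 3)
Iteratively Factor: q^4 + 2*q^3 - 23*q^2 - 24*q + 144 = (q - 3)*(q^3 + 5*q^2 - 8*q - 48) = (q - 3)^2*(q^2 + 8*q + 16) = (q - 3)^2*(q + 4)*(q + 4)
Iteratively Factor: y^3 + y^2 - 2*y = (y)*(y^2 + y - 2) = y*(y + 2)*(y - 1)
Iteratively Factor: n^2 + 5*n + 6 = (n + 2)*(n + 3)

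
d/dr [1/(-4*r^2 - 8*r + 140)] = (r + 1)/(2*(r^2 + 2*r - 35)^2)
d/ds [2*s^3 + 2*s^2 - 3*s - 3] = 6*s^2 + 4*s - 3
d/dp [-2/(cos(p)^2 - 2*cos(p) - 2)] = 4*(1 - cos(p))*sin(p)/(sin(p)^2 + 2*cos(p) + 1)^2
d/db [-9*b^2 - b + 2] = -18*b - 1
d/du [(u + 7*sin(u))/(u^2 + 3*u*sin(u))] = (4*u^2*cos(u) - u^2 - 14*u*sin(u) - 21*sin(u)^2)/(u^2*(u + 3*sin(u))^2)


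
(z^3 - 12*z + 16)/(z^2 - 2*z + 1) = (z^3 - 12*z + 16)/(z^2 - 2*z + 1)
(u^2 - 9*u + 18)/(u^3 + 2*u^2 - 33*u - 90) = (u - 3)/(u^2 + 8*u + 15)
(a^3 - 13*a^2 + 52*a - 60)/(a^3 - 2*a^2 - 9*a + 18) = (a^2 - 11*a + 30)/(a^2 - 9)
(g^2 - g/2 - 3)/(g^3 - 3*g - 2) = (g + 3/2)/(g^2 + 2*g + 1)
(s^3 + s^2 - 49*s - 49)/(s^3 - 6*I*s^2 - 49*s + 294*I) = (s + 1)/(s - 6*I)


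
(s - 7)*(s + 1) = s^2 - 6*s - 7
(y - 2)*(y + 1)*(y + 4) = y^3 + 3*y^2 - 6*y - 8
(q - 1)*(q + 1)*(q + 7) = q^3 + 7*q^2 - q - 7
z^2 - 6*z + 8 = (z - 4)*(z - 2)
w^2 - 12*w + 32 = (w - 8)*(w - 4)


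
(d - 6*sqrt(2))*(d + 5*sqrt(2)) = d^2 - sqrt(2)*d - 60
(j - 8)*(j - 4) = j^2 - 12*j + 32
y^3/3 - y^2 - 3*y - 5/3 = (y/3 + 1/3)*(y - 5)*(y + 1)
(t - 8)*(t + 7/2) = t^2 - 9*t/2 - 28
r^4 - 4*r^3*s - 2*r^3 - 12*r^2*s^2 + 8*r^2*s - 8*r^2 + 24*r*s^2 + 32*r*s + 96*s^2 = (r - 4)*(r + 2)*(r - 6*s)*(r + 2*s)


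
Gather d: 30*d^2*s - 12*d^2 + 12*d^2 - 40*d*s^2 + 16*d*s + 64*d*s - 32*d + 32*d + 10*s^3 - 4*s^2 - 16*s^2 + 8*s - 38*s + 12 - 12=30*d^2*s + d*(-40*s^2 + 80*s) + 10*s^3 - 20*s^2 - 30*s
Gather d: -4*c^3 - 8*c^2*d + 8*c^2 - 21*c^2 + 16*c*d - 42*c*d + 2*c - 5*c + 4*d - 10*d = -4*c^3 - 13*c^2 - 3*c + d*(-8*c^2 - 26*c - 6)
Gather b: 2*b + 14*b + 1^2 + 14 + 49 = 16*b + 64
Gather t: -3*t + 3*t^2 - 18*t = 3*t^2 - 21*t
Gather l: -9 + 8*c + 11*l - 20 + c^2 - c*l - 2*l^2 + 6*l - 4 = c^2 + 8*c - 2*l^2 + l*(17 - c) - 33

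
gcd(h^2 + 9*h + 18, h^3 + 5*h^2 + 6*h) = h + 3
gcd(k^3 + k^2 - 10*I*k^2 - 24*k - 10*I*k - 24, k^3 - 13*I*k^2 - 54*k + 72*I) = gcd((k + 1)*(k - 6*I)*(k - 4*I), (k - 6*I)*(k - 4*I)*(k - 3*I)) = k^2 - 10*I*k - 24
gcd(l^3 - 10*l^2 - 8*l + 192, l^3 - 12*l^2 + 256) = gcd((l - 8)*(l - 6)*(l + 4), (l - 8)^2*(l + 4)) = l^2 - 4*l - 32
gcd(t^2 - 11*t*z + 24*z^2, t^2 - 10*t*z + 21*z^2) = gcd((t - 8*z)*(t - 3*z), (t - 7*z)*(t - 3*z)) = -t + 3*z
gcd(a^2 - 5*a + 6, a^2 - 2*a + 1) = 1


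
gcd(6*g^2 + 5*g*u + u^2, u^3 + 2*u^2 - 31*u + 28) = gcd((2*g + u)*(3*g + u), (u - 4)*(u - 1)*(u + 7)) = 1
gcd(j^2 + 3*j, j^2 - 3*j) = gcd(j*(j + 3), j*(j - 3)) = j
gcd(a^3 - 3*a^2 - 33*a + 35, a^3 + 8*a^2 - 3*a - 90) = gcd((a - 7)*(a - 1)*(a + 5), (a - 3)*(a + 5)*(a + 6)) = a + 5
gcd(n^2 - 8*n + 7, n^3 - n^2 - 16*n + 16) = n - 1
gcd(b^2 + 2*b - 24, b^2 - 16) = b - 4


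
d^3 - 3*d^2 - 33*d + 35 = (d - 7)*(d - 1)*(d + 5)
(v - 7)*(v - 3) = v^2 - 10*v + 21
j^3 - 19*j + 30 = (j - 3)*(j - 2)*(j + 5)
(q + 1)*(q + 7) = q^2 + 8*q + 7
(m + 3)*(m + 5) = m^2 + 8*m + 15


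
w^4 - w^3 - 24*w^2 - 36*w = w*(w - 6)*(w + 2)*(w + 3)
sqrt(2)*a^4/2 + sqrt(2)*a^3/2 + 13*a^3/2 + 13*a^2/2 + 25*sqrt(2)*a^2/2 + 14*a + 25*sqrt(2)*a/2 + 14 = (a + sqrt(2))*(a + 2*sqrt(2))*(a + 7*sqrt(2)/2)*(sqrt(2)*a/2 + sqrt(2)/2)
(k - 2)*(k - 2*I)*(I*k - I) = I*k^3 + 2*k^2 - 3*I*k^2 - 6*k + 2*I*k + 4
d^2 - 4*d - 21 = (d - 7)*(d + 3)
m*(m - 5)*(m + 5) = m^3 - 25*m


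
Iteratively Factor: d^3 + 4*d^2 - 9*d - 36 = (d - 3)*(d^2 + 7*d + 12) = (d - 3)*(d + 4)*(d + 3)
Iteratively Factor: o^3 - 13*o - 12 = (o + 3)*(o^2 - 3*o - 4) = (o - 4)*(o + 3)*(o + 1)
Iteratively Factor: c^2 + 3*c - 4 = (c - 1)*(c + 4)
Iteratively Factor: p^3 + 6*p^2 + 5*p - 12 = (p + 3)*(p^2 + 3*p - 4) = (p - 1)*(p + 3)*(p + 4)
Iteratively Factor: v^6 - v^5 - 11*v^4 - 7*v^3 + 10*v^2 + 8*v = (v + 1)*(v^5 - 2*v^4 - 9*v^3 + 2*v^2 + 8*v) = (v + 1)^2*(v^4 - 3*v^3 - 6*v^2 + 8*v) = v*(v + 1)^2*(v^3 - 3*v^2 - 6*v + 8) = v*(v - 4)*(v + 1)^2*(v^2 + v - 2) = v*(v - 4)*(v - 1)*(v + 1)^2*(v + 2)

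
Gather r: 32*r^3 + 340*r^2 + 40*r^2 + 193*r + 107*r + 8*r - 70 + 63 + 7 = 32*r^3 + 380*r^2 + 308*r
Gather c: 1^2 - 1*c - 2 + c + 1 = 0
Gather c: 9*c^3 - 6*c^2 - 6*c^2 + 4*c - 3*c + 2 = 9*c^3 - 12*c^2 + c + 2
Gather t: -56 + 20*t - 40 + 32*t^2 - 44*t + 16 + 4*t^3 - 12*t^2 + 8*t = 4*t^3 + 20*t^2 - 16*t - 80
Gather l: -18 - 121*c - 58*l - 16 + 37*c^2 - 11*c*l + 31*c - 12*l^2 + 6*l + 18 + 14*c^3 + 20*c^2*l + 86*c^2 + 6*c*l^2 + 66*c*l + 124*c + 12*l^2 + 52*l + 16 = 14*c^3 + 123*c^2 + 6*c*l^2 + 34*c + l*(20*c^2 + 55*c)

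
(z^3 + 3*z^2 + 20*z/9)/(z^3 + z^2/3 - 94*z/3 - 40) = z*(3*z + 5)/(3*(z^2 - z - 30))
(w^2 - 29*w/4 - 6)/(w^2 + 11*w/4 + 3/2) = (w - 8)/(w + 2)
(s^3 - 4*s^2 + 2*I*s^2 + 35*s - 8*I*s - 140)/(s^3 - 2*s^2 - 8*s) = (s^2 + 2*I*s + 35)/(s*(s + 2))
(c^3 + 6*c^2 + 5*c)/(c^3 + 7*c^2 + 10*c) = (c + 1)/(c + 2)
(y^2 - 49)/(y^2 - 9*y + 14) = (y + 7)/(y - 2)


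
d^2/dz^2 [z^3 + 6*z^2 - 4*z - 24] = 6*z + 12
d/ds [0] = 0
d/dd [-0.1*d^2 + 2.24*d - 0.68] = 2.24 - 0.2*d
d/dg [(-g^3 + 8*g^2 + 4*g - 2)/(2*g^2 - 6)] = (-g^4 + 5*g^2 - 44*g - 12)/(2*(g^4 - 6*g^2 + 9))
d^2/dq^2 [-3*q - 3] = 0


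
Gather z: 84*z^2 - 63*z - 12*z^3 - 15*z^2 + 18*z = -12*z^3 + 69*z^2 - 45*z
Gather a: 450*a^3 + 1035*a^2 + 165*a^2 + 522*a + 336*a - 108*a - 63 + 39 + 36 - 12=450*a^3 + 1200*a^2 + 750*a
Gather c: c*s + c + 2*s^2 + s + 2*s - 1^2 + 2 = c*(s + 1) + 2*s^2 + 3*s + 1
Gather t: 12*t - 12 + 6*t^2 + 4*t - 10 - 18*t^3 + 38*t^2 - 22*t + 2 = -18*t^3 + 44*t^2 - 6*t - 20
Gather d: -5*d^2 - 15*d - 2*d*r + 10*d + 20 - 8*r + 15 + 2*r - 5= -5*d^2 + d*(-2*r - 5) - 6*r + 30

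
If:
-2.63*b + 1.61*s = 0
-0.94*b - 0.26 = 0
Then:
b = -0.28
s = -0.45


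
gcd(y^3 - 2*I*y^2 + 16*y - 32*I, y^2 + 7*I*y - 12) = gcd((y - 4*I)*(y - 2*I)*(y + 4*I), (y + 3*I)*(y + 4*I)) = y + 4*I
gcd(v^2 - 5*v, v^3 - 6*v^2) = v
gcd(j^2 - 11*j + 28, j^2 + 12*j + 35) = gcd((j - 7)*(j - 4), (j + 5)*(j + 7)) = 1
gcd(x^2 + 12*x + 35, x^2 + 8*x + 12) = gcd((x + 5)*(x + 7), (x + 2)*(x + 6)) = 1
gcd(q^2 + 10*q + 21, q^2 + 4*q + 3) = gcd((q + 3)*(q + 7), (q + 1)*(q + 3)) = q + 3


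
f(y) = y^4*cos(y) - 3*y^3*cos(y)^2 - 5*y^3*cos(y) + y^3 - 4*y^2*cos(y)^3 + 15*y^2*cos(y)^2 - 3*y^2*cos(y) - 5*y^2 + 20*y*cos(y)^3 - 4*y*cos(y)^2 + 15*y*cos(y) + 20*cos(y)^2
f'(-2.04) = -70.36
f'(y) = -y^4*sin(y) + 6*y^3*sin(y)*cos(y) + 5*y^3*sin(y) + 4*y^3*cos(y) + 12*y^2*sin(y)*cos(y)^2 - 30*y^2*sin(y)*cos(y) + 3*y^2*sin(y) - 9*y^2*cos(y)^2 - 15*y^2*cos(y) + 3*y^2 - 60*y*sin(y)*cos(y)^2 + 8*y*sin(y)*cos(y) - 15*y*sin(y) - 8*y*cos(y)^3 + 30*y*cos(y)^2 - 6*y*cos(y) - 10*y - 40*sin(y)*cos(y) + 20*cos(y)^3 - 4*cos(y)^2 + 15*cos(y)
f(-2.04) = -7.80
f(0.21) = 25.39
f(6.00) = 101.61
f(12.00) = 8627.41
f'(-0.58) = 20.73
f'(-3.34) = 241.32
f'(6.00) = 154.38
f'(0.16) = 22.52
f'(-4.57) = -390.43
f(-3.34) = 89.57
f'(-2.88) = -106.18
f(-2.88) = 112.78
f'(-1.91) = -36.27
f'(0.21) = 18.72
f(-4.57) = -297.52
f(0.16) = 24.36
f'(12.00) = 6765.06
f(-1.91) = -14.68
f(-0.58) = 2.89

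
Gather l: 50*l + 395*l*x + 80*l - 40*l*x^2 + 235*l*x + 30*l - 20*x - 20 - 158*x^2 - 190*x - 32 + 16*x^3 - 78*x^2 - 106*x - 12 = l*(-40*x^2 + 630*x + 160) + 16*x^3 - 236*x^2 - 316*x - 64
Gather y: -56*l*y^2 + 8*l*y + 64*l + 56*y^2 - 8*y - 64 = 64*l + y^2*(56 - 56*l) + y*(8*l - 8) - 64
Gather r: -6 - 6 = -12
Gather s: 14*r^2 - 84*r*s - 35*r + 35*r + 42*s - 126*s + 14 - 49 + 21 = 14*r^2 + s*(-84*r - 84) - 14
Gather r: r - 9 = r - 9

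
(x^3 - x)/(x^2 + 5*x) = (x^2 - 1)/(x + 5)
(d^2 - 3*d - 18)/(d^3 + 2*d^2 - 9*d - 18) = (d - 6)/(d^2 - d - 6)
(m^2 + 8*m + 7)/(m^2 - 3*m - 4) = (m + 7)/(m - 4)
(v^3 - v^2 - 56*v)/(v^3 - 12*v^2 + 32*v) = (v + 7)/(v - 4)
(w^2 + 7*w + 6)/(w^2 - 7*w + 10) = (w^2 + 7*w + 6)/(w^2 - 7*w + 10)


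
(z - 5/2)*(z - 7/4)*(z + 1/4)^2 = z^4 - 15*z^3/4 + 37*z^2/16 + 123*z/64 + 35/128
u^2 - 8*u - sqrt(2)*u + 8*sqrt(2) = (u - 8)*(u - sqrt(2))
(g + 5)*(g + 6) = g^2 + 11*g + 30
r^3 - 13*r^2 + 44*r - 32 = (r - 8)*(r - 4)*(r - 1)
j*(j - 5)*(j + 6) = j^3 + j^2 - 30*j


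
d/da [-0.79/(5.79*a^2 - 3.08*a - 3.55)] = (9.1482*a - 2.4332)/(-5.79*a^2 + 3.08*a + 3.55)^2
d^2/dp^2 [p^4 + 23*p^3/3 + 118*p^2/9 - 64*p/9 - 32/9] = 12*p^2 + 46*p + 236/9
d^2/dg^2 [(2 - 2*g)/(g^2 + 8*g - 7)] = 4*(-4*(g - 1)*(g + 4)^2 + (3*g + 7)*(g^2 + 8*g - 7))/(g^2 + 8*g - 7)^3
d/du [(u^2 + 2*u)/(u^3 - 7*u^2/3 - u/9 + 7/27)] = 27*(-27*u^4 - 108*u^3 + 123*u^2 + 14*u + 14)/(729*u^6 - 3402*u^5 + 3807*u^4 + 756*u^3 - 873*u^2 - 42*u + 49)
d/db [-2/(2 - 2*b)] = -1/(b - 1)^2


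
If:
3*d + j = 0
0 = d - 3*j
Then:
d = 0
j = 0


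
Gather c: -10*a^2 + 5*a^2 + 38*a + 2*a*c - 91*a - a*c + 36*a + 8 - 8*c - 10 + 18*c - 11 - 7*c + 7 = -5*a^2 - 17*a + c*(a + 3) - 6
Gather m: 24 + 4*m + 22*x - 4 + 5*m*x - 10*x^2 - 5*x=m*(5*x + 4) - 10*x^2 + 17*x + 20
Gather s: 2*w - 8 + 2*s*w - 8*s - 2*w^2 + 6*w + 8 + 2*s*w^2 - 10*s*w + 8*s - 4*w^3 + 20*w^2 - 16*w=s*(2*w^2 - 8*w) - 4*w^3 + 18*w^2 - 8*w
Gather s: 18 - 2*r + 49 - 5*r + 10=77 - 7*r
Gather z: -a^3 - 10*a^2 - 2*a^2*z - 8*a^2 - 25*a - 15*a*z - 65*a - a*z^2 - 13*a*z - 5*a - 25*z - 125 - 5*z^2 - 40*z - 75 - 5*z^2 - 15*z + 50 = -a^3 - 18*a^2 - 95*a + z^2*(-a - 10) + z*(-2*a^2 - 28*a - 80) - 150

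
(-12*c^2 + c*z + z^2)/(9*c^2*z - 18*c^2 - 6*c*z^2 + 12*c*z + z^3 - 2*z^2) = (4*c + z)/(-3*c*z + 6*c + z^2 - 2*z)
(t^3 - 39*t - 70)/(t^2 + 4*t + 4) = (t^2 - 2*t - 35)/(t + 2)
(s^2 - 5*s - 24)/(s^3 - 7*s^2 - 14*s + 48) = 1/(s - 2)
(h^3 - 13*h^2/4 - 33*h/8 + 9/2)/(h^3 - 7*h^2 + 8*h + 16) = (8*h^2 + 6*h - 9)/(8*(h^2 - 3*h - 4))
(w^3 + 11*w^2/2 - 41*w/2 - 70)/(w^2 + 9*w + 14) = (w^2 - 3*w/2 - 10)/(w + 2)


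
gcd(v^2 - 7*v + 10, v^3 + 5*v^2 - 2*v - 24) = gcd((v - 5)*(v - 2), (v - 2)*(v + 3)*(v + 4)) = v - 2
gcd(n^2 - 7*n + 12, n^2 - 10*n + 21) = n - 3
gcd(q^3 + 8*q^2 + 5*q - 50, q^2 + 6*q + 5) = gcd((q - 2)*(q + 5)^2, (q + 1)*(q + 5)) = q + 5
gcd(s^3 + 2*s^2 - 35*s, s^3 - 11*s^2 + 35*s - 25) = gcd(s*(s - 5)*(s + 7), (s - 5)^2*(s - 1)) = s - 5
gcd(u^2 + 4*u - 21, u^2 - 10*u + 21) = u - 3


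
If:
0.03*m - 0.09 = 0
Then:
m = 3.00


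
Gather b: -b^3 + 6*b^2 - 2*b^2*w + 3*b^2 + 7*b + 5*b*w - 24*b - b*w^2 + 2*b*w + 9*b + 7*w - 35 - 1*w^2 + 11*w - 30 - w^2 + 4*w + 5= -b^3 + b^2*(9 - 2*w) + b*(-w^2 + 7*w - 8) - 2*w^2 + 22*w - 60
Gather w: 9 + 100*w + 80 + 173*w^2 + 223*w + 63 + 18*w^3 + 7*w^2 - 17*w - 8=18*w^3 + 180*w^2 + 306*w + 144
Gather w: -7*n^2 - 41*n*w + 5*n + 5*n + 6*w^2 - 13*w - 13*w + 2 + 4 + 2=-7*n^2 + 10*n + 6*w^2 + w*(-41*n - 26) + 8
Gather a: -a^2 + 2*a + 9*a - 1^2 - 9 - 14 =-a^2 + 11*a - 24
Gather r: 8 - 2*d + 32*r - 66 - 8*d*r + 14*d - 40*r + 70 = 12*d + r*(-8*d - 8) + 12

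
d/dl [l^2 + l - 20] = 2*l + 1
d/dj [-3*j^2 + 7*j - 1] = 7 - 6*j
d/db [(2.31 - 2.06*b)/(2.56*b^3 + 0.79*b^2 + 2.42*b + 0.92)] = (10.5472*b^3 - 16.1134*b^2 - 3.6498*b - 7.4854)/(6.5536*b^6 + 4.0448*b^5 + 13.0145*b^4 + 8.534*b^3 + 7.31*b^2 + 4.4528*b + 0.8464)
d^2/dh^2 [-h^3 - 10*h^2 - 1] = -6*h - 20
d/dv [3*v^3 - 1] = 9*v^2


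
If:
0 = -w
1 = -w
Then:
No Solution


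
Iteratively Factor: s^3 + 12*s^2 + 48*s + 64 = (s + 4)*(s^2 + 8*s + 16) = (s + 4)^2*(s + 4)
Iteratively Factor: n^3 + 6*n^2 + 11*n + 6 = (n + 3)*(n^2 + 3*n + 2) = (n + 2)*(n + 3)*(n + 1)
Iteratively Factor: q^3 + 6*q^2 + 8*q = (q + 2)*(q^2 + 4*q) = q*(q + 2)*(q + 4)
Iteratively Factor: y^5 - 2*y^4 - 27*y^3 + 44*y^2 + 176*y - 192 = (y - 1)*(y^4 - y^3 - 28*y^2 + 16*y + 192) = (y - 4)*(y - 1)*(y^3 + 3*y^2 - 16*y - 48) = (y - 4)*(y - 1)*(y + 3)*(y^2 - 16) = (y - 4)^2*(y - 1)*(y + 3)*(y + 4)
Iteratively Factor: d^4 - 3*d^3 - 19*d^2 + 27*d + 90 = (d + 3)*(d^3 - 6*d^2 - d + 30) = (d - 5)*(d + 3)*(d^2 - d - 6) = (d - 5)*(d - 3)*(d + 3)*(d + 2)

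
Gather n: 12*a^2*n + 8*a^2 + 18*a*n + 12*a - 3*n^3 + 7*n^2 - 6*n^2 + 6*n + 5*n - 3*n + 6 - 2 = 8*a^2 + 12*a - 3*n^3 + n^2 + n*(12*a^2 + 18*a + 8) + 4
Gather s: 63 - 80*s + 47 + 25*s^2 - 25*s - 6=25*s^2 - 105*s + 104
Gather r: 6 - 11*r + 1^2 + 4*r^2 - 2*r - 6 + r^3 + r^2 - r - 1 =r^3 + 5*r^2 - 14*r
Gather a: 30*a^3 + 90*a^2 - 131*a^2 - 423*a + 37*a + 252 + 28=30*a^3 - 41*a^2 - 386*a + 280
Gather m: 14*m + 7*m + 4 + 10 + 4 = 21*m + 18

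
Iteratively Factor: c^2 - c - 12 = (c - 4)*(c + 3)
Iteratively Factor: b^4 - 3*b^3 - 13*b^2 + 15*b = (b + 3)*(b^3 - 6*b^2 + 5*b) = (b - 1)*(b + 3)*(b^2 - 5*b) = (b - 5)*(b - 1)*(b + 3)*(b)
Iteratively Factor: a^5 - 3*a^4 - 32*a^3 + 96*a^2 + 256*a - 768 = (a + 4)*(a^4 - 7*a^3 - 4*a^2 + 112*a - 192) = (a - 4)*(a + 4)*(a^3 - 3*a^2 - 16*a + 48) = (a - 4)*(a - 3)*(a + 4)*(a^2 - 16) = (a - 4)*(a - 3)*(a + 4)^2*(a - 4)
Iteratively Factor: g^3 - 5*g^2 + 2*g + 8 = (g + 1)*(g^2 - 6*g + 8) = (g - 4)*(g + 1)*(g - 2)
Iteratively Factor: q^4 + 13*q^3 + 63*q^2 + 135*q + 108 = (q + 3)*(q^3 + 10*q^2 + 33*q + 36) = (q + 3)*(q + 4)*(q^2 + 6*q + 9) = (q + 3)^2*(q + 4)*(q + 3)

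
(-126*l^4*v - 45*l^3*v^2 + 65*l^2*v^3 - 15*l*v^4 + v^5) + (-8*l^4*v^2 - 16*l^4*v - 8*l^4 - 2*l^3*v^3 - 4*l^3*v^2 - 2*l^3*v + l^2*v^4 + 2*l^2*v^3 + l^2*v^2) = -8*l^4*v^2 - 142*l^4*v - 8*l^4 - 2*l^3*v^3 - 49*l^3*v^2 - 2*l^3*v + l^2*v^4 + 67*l^2*v^3 + l^2*v^2 - 15*l*v^4 + v^5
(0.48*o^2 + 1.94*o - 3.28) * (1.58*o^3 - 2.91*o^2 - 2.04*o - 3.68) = 0.7584*o^5 + 1.6684*o^4 - 11.807*o^3 + 3.8208*o^2 - 0.448*o + 12.0704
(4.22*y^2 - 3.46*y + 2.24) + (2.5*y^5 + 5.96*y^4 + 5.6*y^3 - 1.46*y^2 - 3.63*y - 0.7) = 2.5*y^5 + 5.96*y^4 + 5.6*y^3 + 2.76*y^2 - 7.09*y + 1.54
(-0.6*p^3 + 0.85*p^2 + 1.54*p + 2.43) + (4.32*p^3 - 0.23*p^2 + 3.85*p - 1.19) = 3.72*p^3 + 0.62*p^2 + 5.39*p + 1.24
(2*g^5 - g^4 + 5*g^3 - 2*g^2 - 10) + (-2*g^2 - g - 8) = 2*g^5 - g^4 + 5*g^3 - 4*g^2 - g - 18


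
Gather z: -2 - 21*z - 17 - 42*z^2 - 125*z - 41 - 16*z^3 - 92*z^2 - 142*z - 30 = -16*z^3 - 134*z^2 - 288*z - 90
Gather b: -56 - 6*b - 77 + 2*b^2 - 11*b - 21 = 2*b^2 - 17*b - 154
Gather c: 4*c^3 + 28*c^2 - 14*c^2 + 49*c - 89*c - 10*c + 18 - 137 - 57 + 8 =4*c^3 + 14*c^2 - 50*c - 168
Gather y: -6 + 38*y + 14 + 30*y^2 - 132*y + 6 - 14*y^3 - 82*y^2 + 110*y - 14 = -14*y^3 - 52*y^2 + 16*y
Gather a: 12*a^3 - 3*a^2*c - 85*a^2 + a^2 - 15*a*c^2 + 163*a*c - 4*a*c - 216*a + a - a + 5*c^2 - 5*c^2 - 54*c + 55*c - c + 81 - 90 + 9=12*a^3 + a^2*(-3*c - 84) + a*(-15*c^2 + 159*c - 216)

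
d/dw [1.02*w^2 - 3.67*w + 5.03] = 2.04*w - 3.67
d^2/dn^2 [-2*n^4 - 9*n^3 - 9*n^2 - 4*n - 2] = -24*n^2 - 54*n - 18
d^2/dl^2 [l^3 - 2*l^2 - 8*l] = 6*l - 4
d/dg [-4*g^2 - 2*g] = -8*g - 2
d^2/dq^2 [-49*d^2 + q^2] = 2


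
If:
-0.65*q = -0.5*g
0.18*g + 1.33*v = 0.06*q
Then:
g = -9.9367816091954*v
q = -7.64367816091954*v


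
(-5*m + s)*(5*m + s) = -25*m^2 + s^2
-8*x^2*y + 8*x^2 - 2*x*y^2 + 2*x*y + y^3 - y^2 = (-4*x + y)*(2*x + y)*(y - 1)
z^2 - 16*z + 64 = (z - 8)^2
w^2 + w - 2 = (w - 1)*(w + 2)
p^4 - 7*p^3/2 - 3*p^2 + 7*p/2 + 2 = (p - 4)*(p - 1)*(p + 1/2)*(p + 1)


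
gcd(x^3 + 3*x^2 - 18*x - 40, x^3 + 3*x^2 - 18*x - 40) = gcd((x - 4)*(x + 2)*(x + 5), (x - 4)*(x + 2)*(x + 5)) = x^3 + 3*x^2 - 18*x - 40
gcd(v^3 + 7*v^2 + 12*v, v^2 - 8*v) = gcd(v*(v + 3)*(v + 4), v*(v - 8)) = v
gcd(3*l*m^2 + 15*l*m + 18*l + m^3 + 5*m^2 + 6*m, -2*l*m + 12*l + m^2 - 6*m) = 1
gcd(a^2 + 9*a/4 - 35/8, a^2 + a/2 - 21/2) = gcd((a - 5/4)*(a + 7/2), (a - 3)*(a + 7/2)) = a + 7/2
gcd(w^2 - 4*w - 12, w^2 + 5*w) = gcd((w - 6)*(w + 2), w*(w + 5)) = 1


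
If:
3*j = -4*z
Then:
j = -4*z/3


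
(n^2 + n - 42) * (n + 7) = n^3 + 8*n^2 - 35*n - 294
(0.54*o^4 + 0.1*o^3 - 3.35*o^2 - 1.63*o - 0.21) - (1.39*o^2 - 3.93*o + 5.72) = 0.54*o^4 + 0.1*o^3 - 4.74*o^2 + 2.3*o - 5.93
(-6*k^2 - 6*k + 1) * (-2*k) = 12*k^3 + 12*k^2 - 2*k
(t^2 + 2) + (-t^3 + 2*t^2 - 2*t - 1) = -t^3 + 3*t^2 - 2*t + 1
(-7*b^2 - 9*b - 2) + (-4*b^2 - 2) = -11*b^2 - 9*b - 4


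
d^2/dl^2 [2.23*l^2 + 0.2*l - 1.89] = 4.46000000000000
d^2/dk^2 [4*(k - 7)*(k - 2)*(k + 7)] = 24*k - 16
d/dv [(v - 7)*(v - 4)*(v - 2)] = 3*v^2 - 26*v + 50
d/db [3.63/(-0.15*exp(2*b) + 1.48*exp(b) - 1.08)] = (1.089*exp(b) - 5.3724)*exp(b)/(0.15*exp(2*b) - 1.48*exp(b) + 1.08)^2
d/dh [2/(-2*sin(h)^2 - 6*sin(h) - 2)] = (2*sin(h) + 3)*cos(h)/(sin(h)^2 + 3*sin(h) + 1)^2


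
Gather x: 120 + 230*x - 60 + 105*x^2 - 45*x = 105*x^2 + 185*x + 60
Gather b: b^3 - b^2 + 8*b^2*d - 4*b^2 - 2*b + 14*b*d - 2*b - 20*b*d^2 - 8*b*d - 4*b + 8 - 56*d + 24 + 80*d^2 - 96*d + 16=b^3 + b^2*(8*d - 5) + b*(-20*d^2 + 6*d - 8) + 80*d^2 - 152*d + 48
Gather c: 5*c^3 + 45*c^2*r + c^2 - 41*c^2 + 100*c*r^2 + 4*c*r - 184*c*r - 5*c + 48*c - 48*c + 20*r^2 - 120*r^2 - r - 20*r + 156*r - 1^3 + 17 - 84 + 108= 5*c^3 + c^2*(45*r - 40) + c*(100*r^2 - 180*r - 5) - 100*r^2 + 135*r + 40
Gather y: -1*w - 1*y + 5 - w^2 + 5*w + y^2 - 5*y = -w^2 + 4*w + y^2 - 6*y + 5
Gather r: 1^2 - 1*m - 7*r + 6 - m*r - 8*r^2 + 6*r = -m - 8*r^2 + r*(-m - 1) + 7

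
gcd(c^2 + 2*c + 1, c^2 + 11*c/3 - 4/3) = 1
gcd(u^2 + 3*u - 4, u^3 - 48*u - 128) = u + 4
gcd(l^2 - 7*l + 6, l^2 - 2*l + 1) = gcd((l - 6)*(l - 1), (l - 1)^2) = l - 1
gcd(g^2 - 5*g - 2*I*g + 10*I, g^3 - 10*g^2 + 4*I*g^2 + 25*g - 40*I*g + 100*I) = g - 5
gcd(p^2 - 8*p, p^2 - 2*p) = p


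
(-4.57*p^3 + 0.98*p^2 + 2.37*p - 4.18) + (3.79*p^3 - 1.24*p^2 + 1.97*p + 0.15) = -0.78*p^3 - 0.26*p^2 + 4.34*p - 4.03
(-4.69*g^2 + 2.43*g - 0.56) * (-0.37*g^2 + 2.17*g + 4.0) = 1.7353*g^4 - 11.0764*g^3 - 13.2797*g^2 + 8.5048*g - 2.24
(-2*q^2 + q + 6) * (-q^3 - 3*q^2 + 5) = 2*q^5 + 5*q^4 - 9*q^3 - 28*q^2 + 5*q + 30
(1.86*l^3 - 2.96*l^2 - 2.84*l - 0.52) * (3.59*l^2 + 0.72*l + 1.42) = 6.6774*l^5 - 9.2872*l^4 - 9.6856*l^3 - 8.1148*l^2 - 4.4072*l - 0.7384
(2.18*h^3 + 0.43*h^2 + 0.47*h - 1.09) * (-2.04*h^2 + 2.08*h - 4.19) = -4.4472*h^5 + 3.6572*h^4 - 9.1986*h^3 + 1.3995*h^2 - 4.2365*h + 4.5671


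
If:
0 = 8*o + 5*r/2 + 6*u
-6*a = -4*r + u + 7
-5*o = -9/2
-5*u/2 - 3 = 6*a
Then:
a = 145/486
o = 9/10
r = 232/135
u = -776/405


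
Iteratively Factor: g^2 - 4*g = (g)*(g - 4)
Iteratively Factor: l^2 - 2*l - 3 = (l + 1)*(l - 3)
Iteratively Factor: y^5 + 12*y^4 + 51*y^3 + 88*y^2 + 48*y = (y + 4)*(y^4 + 8*y^3 + 19*y^2 + 12*y) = (y + 1)*(y + 4)*(y^3 + 7*y^2 + 12*y) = y*(y + 1)*(y + 4)*(y^2 + 7*y + 12) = y*(y + 1)*(y + 3)*(y + 4)*(y + 4)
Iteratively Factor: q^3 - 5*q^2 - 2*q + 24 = (q - 4)*(q^2 - q - 6) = (q - 4)*(q - 3)*(q + 2)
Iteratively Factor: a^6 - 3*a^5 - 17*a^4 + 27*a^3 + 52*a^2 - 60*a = (a + 3)*(a^5 - 6*a^4 + a^3 + 24*a^2 - 20*a) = (a - 1)*(a + 3)*(a^4 - 5*a^3 - 4*a^2 + 20*a) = (a - 5)*(a - 1)*(a + 3)*(a^3 - 4*a) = (a - 5)*(a - 2)*(a - 1)*(a + 3)*(a^2 + 2*a) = (a - 5)*(a - 2)*(a - 1)*(a + 2)*(a + 3)*(a)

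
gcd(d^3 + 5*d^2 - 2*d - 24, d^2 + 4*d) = d + 4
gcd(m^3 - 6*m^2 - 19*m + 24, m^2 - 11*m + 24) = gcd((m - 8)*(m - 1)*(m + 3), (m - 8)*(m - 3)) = m - 8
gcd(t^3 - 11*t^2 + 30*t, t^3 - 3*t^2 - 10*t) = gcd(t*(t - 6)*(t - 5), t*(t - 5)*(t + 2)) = t^2 - 5*t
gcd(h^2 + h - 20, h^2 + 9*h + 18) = 1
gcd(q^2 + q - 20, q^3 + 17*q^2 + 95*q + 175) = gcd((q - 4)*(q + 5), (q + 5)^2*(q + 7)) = q + 5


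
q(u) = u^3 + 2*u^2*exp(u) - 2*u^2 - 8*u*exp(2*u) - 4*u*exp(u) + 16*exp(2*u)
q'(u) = 2*u^2*exp(u) + 3*u^2 - 16*u*exp(2*u) - 4*u + 24*exp(2*u) - 4*exp(u)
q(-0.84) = 4.29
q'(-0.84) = 11.34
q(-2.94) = -41.05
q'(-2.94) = 38.59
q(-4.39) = -122.45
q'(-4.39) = 75.82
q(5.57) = -1956426.80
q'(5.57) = -4469617.23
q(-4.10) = -101.70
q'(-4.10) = 67.35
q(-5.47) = -223.16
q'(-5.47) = 111.88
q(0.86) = 45.45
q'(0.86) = 50.01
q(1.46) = 72.16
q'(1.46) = 13.55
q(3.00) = -3097.92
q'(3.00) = -9386.09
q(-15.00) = -3825.00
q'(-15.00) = 735.00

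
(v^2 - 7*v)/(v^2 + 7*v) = (v - 7)/(v + 7)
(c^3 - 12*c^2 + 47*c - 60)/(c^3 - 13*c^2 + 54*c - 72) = (c - 5)/(c - 6)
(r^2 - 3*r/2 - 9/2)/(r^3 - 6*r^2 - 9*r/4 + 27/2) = 2*(r - 3)/(2*r^2 - 15*r + 18)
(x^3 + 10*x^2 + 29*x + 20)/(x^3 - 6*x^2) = (x^3 + 10*x^2 + 29*x + 20)/(x^2*(x - 6))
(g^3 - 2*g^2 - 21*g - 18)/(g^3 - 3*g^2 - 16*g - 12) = (g + 3)/(g + 2)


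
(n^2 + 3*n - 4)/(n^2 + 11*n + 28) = (n - 1)/(n + 7)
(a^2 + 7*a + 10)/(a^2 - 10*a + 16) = (a^2 + 7*a + 10)/(a^2 - 10*a + 16)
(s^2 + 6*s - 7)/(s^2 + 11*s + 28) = (s - 1)/(s + 4)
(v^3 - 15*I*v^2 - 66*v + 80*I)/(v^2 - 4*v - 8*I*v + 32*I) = (v^2 - 7*I*v - 10)/(v - 4)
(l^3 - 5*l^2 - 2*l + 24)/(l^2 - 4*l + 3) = (l^2 - 2*l - 8)/(l - 1)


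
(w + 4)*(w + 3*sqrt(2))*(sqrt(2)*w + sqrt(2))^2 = 2*w^4 + 6*sqrt(2)*w^3 + 12*w^3 + 18*w^2 + 36*sqrt(2)*w^2 + 8*w + 54*sqrt(2)*w + 24*sqrt(2)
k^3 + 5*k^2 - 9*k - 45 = (k - 3)*(k + 3)*(k + 5)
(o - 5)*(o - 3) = o^2 - 8*o + 15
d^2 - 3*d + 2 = (d - 2)*(d - 1)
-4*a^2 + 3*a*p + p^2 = (-a + p)*(4*a + p)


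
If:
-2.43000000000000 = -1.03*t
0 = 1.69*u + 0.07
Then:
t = 2.36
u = -0.04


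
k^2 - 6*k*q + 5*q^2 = (k - 5*q)*(k - q)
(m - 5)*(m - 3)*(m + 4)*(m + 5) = m^4 + m^3 - 37*m^2 - 25*m + 300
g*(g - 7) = g^2 - 7*g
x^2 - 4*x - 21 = (x - 7)*(x + 3)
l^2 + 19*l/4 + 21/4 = (l + 7/4)*(l + 3)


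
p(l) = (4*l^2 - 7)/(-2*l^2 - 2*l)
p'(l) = 8*l/(-2*l^2 - 2*l) + (4*l + 2)*(4*l^2 - 7)/(-2*l^2 - 2*l)^2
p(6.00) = -1.63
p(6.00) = -1.63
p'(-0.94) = 412.71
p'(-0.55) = -4.16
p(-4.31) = -2.36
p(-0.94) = -30.72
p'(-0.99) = 14996.43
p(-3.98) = -2.38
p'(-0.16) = -134.59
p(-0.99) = -155.54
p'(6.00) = -0.07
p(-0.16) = -25.66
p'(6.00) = -0.07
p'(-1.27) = 18.41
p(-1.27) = 0.80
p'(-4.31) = -0.05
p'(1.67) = -1.04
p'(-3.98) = -0.05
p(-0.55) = -11.70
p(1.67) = -0.47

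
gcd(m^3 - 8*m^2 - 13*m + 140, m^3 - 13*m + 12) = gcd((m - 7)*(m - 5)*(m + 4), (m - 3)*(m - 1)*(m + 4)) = m + 4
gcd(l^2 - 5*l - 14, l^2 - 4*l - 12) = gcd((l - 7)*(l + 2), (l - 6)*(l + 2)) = l + 2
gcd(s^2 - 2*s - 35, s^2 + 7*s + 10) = s + 5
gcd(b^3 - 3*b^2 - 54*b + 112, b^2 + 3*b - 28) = b + 7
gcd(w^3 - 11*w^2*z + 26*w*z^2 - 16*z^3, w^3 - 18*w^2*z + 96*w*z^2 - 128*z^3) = w^2 - 10*w*z + 16*z^2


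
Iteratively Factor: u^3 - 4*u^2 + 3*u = (u - 3)*(u^2 - u) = (u - 3)*(u - 1)*(u)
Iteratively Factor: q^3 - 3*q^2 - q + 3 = (q + 1)*(q^2 - 4*q + 3) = (q - 3)*(q + 1)*(q - 1)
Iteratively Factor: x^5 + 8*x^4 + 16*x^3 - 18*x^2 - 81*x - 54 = (x + 3)*(x^4 + 5*x^3 + x^2 - 21*x - 18) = (x + 1)*(x + 3)*(x^3 + 4*x^2 - 3*x - 18) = (x + 1)*(x + 3)^2*(x^2 + x - 6) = (x - 2)*(x + 1)*(x + 3)^2*(x + 3)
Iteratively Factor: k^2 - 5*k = (k - 5)*(k)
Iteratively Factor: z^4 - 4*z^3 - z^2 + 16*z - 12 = (z - 3)*(z^3 - z^2 - 4*z + 4) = (z - 3)*(z - 2)*(z^2 + z - 2) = (z - 3)*(z - 2)*(z - 1)*(z + 2)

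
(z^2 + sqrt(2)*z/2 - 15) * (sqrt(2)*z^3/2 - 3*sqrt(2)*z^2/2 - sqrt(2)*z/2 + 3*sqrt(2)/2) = sqrt(2)*z^5/2 - 3*sqrt(2)*z^4/2 + z^4/2 - 8*sqrt(2)*z^3 - 3*z^3/2 - z^2/2 + 24*sqrt(2)*z^2 + 3*z/2 + 15*sqrt(2)*z/2 - 45*sqrt(2)/2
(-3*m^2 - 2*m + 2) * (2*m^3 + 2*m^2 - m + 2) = -6*m^5 - 10*m^4 + 3*m^3 - 6*m + 4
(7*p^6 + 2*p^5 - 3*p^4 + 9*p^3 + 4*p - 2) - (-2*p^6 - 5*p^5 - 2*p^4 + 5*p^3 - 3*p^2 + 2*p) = 9*p^6 + 7*p^5 - p^4 + 4*p^3 + 3*p^2 + 2*p - 2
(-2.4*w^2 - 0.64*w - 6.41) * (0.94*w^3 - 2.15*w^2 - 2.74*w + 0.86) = -2.256*w^5 + 4.5584*w^4 + 1.9266*w^3 + 13.4711*w^2 + 17.013*w - 5.5126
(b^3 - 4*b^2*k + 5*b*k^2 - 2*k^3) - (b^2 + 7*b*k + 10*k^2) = b^3 - 4*b^2*k - b^2 + 5*b*k^2 - 7*b*k - 2*k^3 - 10*k^2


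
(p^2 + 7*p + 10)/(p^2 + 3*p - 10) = (p + 2)/(p - 2)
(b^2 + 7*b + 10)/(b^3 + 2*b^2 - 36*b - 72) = (b + 5)/(b^2 - 36)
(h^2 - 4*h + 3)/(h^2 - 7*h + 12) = (h - 1)/(h - 4)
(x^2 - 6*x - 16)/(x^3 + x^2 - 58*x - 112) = 1/(x + 7)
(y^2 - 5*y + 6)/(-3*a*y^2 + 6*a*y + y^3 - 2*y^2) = (y - 3)/(y*(-3*a + y))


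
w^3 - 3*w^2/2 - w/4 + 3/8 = (w - 3/2)*(w - 1/2)*(w + 1/2)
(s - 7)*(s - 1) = s^2 - 8*s + 7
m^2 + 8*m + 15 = (m + 3)*(m + 5)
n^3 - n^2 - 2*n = n*(n - 2)*(n + 1)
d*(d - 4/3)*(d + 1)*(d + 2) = d^4 + 5*d^3/3 - 2*d^2 - 8*d/3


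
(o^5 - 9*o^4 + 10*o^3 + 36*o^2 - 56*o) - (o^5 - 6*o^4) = -3*o^4 + 10*o^3 + 36*o^2 - 56*o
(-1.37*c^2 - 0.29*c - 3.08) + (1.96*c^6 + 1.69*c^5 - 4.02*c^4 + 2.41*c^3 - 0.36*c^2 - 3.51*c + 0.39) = 1.96*c^6 + 1.69*c^5 - 4.02*c^4 + 2.41*c^3 - 1.73*c^2 - 3.8*c - 2.69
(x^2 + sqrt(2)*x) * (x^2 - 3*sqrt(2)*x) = x^4 - 2*sqrt(2)*x^3 - 6*x^2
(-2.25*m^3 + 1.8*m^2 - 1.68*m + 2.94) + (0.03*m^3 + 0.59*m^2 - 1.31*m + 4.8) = -2.22*m^3 + 2.39*m^2 - 2.99*m + 7.74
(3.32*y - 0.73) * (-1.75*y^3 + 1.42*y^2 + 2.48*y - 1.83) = -5.81*y^4 + 5.9919*y^3 + 7.197*y^2 - 7.886*y + 1.3359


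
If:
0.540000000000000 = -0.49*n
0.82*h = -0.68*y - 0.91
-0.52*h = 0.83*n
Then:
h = 1.76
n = -1.10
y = -3.46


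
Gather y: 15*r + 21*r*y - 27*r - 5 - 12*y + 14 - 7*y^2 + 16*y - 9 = -12*r - 7*y^2 + y*(21*r + 4)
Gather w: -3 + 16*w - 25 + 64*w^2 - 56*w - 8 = 64*w^2 - 40*w - 36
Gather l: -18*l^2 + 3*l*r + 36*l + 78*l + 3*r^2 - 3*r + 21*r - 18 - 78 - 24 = -18*l^2 + l*(3*r + 114) + 3*r^2 + 18*r - 120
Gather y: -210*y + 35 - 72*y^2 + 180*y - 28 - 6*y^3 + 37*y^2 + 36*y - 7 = -6*y^3 - 35*y^2 + 6*y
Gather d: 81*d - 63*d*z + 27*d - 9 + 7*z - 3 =d*(108 - 63*z) + 7*z - 12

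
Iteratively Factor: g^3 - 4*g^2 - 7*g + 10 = (g + 2)*(g^2 - 6*g + 5) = (g - 1)*(g + 2)*(g - 5)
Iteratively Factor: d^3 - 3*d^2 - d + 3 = (d - 1)*(d^2 - 2*d - 3) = (d - 3)*(d - 1)*(d + 1)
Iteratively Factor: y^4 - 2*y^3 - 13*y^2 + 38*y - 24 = (y + 4)*(y^3 - 6*y^2 + 11*y - 6) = (y - 2)*(y + 4)*(y^2 - 4*y + 3) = (y - 3)*(y - 2)*(y + 4)*(y - 1)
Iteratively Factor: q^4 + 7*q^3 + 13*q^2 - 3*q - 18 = (q + 2)*(q^3 + 5*q^2 + 3*q - 9) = (q + 2)*(q + 3)*(q^2 + 2*q - 3) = (q - 1)*(q + 2)*(q + 3)*(q + 3)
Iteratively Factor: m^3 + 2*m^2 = (m + 2)*(m^2) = m*(m + 2)*(m)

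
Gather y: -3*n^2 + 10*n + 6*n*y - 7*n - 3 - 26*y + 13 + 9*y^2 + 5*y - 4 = -3*n^2 + 3*n + 9*y^2 + y*(6*n - 21) + 6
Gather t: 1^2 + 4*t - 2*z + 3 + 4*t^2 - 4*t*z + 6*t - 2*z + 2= 4*t^2 + t*(10 - 4*z) - 4*z + 6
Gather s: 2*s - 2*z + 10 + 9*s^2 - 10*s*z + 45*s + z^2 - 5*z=9*s^2 + s*(47 - 10*z) + z^2 - 7*z + 10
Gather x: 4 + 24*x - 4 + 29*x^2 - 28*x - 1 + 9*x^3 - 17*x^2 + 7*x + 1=9*x^3 + 12*x^2 + 3*x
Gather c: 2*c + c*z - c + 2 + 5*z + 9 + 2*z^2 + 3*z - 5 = c*(z + 1) + 2*z^2 + 8*z + 6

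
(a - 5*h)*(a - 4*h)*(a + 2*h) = a^3 - 7*a^2*h + 2*a*h^2 + 40*h^3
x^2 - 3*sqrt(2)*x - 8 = (x - 4*sqrt(2))*(x + sqrt(2))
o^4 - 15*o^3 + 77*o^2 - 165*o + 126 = (o - 7)*(o - 3)^2*(o - 2)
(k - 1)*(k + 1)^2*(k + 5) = k^4 + 6*k^3 + 4*k^2 - 6*k - 5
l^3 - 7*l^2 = l^2*(l - 7)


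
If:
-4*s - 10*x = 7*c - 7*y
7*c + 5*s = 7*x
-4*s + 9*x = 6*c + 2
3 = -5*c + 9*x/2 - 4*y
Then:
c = -333/376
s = 721/376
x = 91/188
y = 339/376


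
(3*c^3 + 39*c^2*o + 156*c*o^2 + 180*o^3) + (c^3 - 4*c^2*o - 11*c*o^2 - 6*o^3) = 4*c^3 + 35*c^2*o + 145*c*o^2 + 174*o^3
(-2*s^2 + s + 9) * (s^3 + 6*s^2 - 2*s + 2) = -2*s^5 - 11*s^4 + 19*s^3 + 48*s^2 - 16*s + 18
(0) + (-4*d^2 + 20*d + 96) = -4*d^2 + 20*d + 96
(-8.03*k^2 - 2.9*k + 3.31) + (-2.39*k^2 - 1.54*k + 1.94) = -10.42*k^2 - 4.44*k + 5.25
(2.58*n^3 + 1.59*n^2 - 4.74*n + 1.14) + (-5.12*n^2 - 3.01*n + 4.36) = 2.58*n^3 - 3.53*n^2 - 7.75*n + 5.5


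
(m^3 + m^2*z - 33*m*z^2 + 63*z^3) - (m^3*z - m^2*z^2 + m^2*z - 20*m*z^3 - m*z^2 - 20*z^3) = -m^3*z + m^3 + m^2*z^2 + 20*m*z^3 - 32*m*z^2 + 83*z^3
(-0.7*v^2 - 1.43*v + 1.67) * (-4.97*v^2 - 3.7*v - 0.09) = 3.479*v^4 + 9.6971*v^3 - 2.9459*v^2 - 6.0503*v - 0.1503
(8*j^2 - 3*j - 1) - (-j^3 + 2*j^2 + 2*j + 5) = j^3 + 6*j^2 - 5*j - 6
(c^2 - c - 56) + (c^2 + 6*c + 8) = 2*c^2 + 5*c - 48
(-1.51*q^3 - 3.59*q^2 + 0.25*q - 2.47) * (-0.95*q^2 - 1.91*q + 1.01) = 1.4345*q^5 + 6.2946*q^4 + 5.0943*q^3 - 1.7569*q^2 + 4.9702*q - 2.4947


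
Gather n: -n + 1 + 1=2 - n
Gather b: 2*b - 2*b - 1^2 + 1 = 0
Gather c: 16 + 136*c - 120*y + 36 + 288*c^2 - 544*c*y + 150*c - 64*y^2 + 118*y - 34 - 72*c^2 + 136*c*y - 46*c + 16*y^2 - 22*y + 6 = 216*c^2 + c*(240 - 408*y) - 48*y^2 - 24*y + 24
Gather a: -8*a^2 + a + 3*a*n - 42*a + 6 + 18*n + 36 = -8*a^2 + a*(3*n - 41) + 18*n + 42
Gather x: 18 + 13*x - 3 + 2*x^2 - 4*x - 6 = 2*x^2 + 9*x + 9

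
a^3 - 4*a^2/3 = a^2*(a - 4/3)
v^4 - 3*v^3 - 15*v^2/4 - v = v*(v - 4)*(v + 1/2)^2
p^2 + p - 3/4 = (p - 1/2)*(p + 3/2)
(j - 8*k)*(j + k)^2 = j^3 - 6*j^2*k - 15*j*k^2 - 8*k^3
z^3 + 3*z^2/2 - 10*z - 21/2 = (z - 3)*(z + 1)*(z + 7/2)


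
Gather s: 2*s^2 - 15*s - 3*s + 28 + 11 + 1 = 2*s^2 - 18*s + 40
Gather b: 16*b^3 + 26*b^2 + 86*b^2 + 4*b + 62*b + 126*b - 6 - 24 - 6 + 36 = 16*b^3 + 112*b^2 + 192*b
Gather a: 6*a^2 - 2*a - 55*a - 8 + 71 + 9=6*a^2 - 57*a + 72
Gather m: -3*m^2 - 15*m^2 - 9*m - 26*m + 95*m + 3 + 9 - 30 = -18*m^2 + 60*m - 18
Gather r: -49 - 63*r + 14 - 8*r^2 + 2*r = -8*r^2 - 61*r - 35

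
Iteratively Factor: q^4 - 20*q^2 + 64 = (q - 2)*(q^3 + 2*q^2 - 16*q - 32) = (q - 4)*(q - 2)*(q^2 + 6*q + 8) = (q - 4)*(q - 2)*(q + 4)*(q + 2)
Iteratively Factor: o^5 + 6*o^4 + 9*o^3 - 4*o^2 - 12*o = (o)*(o^4 + 6*o^3 + 9*o^2 - 4*o - 12) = o*(o + 2)*(o^3 + 4*o^2 + o - 6) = o*(o - 1)*(o + 2)*(o^2 + 5*o + 6) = o*(o - 1)*(o + 2)*(o + 3)*(o + 2)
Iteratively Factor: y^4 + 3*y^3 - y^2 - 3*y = (y + 1)*(y^3 + 2*y^2 - 3*y) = (y - 1)*(y + 1)*(y^2 + 3*y) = y*(y - 1)*(y + 1)*(y + 3)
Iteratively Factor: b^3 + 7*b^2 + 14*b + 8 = (b + 1)*(b^2 + 6*b + 8) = (b + 1)*(b + 4)*(b + 2)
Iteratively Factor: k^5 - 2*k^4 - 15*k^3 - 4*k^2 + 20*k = (k - 5)*(k^4 + 3*k^3 - 4*k) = (k - 5)*(k - 1)*(k^3 + 4*k^2 + 4*k) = k*(k - 5)*(k - 1)*(k^2 + 4*k + 4) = k*(k - 5)*(k - 1)*(k + 2)*(k + 2)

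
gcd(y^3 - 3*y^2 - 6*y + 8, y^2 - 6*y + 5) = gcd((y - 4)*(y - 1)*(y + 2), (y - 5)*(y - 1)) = y - 1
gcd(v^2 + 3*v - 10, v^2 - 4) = v - 2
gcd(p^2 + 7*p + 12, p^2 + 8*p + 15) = p + 3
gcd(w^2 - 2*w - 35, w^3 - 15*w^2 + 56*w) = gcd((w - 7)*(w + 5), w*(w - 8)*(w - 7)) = w - 7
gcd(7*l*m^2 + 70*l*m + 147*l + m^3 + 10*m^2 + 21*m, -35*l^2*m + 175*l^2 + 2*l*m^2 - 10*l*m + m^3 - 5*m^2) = 7*l + m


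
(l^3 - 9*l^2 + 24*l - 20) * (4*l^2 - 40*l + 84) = 4*l^5 - 76*l^4 + 540*l^3 - 1796*l^2 + 2816*l - 1680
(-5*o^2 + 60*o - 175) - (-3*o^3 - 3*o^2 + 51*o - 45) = 3*o^3 - 2*o^2 + 9*o - 130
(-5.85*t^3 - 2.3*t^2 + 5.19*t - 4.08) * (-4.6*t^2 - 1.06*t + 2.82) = 26.91*t^5 + 16.781*t^4 - 37.933*t^3 + 6.7806*t^2 + 18.9606*t - 11.5056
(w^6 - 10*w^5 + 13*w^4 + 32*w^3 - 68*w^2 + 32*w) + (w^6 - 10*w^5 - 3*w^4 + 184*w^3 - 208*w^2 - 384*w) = 2*w^6 - 20*w^5 + 10*w^4 + 216*w^3 - 276*w^2 - 352*w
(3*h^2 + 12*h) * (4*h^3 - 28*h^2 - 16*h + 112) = 12*h^5 - 36*h^4 - 384*h^3 + 144*h^2 + 1344*h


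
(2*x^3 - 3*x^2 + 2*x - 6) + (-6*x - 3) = 2*x^3 - 3*x^2 - 4*x - 9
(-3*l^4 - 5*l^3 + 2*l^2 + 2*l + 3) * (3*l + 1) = -9*l^5 - 18*l^4 + l^3 + 8*l^2 + 11*l + 3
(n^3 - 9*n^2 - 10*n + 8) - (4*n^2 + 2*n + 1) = n^3 - 13*n^2 - 12*n + 7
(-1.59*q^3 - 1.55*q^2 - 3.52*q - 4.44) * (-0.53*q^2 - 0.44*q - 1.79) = 0.8427*q^5 + 1.5211*q^4 + 5.3937*q^3 + 6.6765*q^2 + 8.2544*q + 7.9476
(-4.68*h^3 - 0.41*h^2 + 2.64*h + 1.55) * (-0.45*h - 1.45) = 2.106*h^4 + 6.9705*h^3 - 0.5935*h^2 - 4.5255*h - 2.2475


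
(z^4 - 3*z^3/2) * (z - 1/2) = z^5 - 2*z^4 + 3*z^3/4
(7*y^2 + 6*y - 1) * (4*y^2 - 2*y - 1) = 28*y^4 + 10*y^3 - 23*y^2 - 4*y + 1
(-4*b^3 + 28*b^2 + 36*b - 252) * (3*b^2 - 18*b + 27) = -12*b^5 + 156*b^4 - 504*b^3 - 648*b^2 + 5508*b - 6804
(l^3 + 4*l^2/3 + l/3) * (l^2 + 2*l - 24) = l^5 + 10*l^4/3 - 21*l^3 - 94*l^2/3 - 8*l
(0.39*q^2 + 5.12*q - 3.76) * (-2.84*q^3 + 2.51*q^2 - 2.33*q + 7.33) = -1.1076*q^5 - 13.5619*q^4 + 22.6209*q^3 - 18.5085*q^2 + 46.2904*q - 27.5608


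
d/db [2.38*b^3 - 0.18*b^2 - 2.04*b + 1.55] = 7.14*b^2 - 0.36*b - 2.04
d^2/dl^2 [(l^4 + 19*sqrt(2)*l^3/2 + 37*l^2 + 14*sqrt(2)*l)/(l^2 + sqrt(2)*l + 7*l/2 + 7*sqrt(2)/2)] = 2*(8*l^6 + 24*sqrt(2)*l^5 + 84*l^5 + 342*l^4 + 252*sqrt(2)*l^4 - 56*l^3 + 1683*sqrt(2)*l^3 - 1512*sqrt(2)*l^2 + 6762*l^2 - 2352*l + 5586*sqrt(2)*l - 784*sqrt(2) + 4508)/(8*l^6 + 24*sqrt(2)*l^5 + 84*l^5 + 342*l^4 + 252*sqrt(2)*l^4 + 847*l^3 + 898*sqrt(2)*l^3 + 1197*sqrt(2)*l^2 + 1764*l^2 + 588*sqrt(2)*l + 2058*l + 686*sqrt(2))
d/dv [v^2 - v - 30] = 2*v - 1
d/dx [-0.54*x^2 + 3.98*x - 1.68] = 3.98 - 1.08*x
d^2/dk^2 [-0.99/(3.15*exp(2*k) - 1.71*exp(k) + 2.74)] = (-0.99*(6.3*exp(k) - 1.71)*(12.6*exp(k) - 3.42)*exp(k) + (12.474*exp(k) - 1.6929)*(3.15*exp(2*k) - 1.71*exp(k) + 2.74))*exp(k)/(3.15*exp(2*k) - 1.71*exp(k) + 2.74)^3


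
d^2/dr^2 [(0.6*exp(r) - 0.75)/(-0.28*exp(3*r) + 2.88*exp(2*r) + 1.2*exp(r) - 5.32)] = (-0.18816*exp(6*r) + 1.98072*exp(5*r) - 12.43584*exp(4*r) + 38.07168*exp(3*r) - 57.43656*exp(2*r) + 43.2144*exp(r) - 12.19344)*exp(r)/(0.021952*exp(9*r) - 0.677376*exp(8*r) + 6.685056*exp(7*r) - 16.830528*exp(6*r) - 54.390528*exp(5*r) + 109.211904*exp(4*r) + 132.361536*exp(3*r) - 221.550336*exp(2*r) - 101.88864*exp(r) + 150.568768)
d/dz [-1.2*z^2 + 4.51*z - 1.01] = 4.51 - 2.4*z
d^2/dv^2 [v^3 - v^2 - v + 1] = 6*v - 2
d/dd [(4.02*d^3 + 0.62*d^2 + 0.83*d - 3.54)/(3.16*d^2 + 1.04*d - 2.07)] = (12.7032*d^4 + 8.3616*d^3 - 26.9422*d^2 + 19.806*d + 1.9635)/(9.9856*d^4 + 6.5728*d^3 - 12.0008*d^2 - 4.3056*d + 4.2849)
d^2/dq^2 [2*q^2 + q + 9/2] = 4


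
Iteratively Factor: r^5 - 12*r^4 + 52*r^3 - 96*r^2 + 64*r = (r)*(r^4 - 12*r^3 + 52*r^2 - 96*r + 64) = r*(r - 4)*(r^3 - 8*r^2 + 20*r - 16) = r*(r - 4)*(r - 2)*(r^2 - 6*r + 8) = r*(r - 4)^2*(r - 2)*(r - 2)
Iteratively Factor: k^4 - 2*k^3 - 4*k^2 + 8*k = (k - 2)*(k^3 - 4*k) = k*(k - 2)*(k^2 - 4) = k*(k - 2)^2*(k + 2)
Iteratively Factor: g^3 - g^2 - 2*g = (g + 1)*(g^2 - 2*g) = (g - 2)*(g + 1)*(g)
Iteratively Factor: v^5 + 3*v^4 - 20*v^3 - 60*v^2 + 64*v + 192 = (v - 2)*(v^4 + 5*v^3 - 10*v^2 - 80*v - 96) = (v - 2)*(v + 4)*(v^3 + v^2 - 14*v - 24) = (v - 2)*(v + 2)*(v + 4)*(v^2 - v - 12) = (v - 2)*(v + 2)*(v + 3)*(v + 4)*(v - 4)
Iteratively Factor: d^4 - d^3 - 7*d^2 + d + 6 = (d - 1)*(d^3 - 7*d - 6) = (d - 1)*(d + 1)*(d^2 - d - 6) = (d - 1)*(d + 1)*(d + 2)*(d - 3)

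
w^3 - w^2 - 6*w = w*(w - 3)*(w + 2)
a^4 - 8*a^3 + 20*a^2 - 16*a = a*(a - 4)*(a - 2)^2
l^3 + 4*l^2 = l^2*(l + 4)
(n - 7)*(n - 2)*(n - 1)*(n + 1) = n^4 - 9*n^3 + 13*n^2 + 9*n - 14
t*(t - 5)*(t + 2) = t^3 - 3*t^2 - 10*t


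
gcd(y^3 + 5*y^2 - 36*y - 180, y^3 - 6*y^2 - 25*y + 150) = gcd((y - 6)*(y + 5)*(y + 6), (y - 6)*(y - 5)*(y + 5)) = y^2 - y - 30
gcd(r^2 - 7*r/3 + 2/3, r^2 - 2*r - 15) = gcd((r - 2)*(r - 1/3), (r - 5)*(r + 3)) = 1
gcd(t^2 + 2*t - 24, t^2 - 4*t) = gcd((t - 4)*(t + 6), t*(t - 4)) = t - 4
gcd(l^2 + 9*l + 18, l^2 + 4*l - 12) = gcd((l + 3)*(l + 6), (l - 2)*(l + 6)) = l + 6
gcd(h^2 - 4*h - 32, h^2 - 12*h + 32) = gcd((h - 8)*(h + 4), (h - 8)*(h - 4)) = h - 8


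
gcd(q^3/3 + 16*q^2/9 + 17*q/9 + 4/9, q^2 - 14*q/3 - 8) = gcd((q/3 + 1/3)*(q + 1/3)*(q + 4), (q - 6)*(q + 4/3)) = 1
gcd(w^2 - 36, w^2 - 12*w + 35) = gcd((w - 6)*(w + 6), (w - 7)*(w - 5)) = 1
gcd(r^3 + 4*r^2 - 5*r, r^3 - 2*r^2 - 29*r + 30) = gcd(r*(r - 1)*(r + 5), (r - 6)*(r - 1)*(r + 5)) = r^2 + 4*r - 5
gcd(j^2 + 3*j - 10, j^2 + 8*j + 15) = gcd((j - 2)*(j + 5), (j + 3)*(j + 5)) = j + 5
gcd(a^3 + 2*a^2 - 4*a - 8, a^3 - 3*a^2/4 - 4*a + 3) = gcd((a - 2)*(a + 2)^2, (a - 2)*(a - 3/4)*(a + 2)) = a^2 - 4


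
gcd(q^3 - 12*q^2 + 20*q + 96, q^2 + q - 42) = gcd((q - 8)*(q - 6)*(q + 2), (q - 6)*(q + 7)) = q - 6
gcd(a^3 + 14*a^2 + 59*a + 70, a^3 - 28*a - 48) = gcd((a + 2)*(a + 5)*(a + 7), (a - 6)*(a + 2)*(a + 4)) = a + 2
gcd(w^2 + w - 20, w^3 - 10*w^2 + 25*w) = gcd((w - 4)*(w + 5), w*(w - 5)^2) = 1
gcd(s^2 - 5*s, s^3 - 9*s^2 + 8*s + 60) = s - 5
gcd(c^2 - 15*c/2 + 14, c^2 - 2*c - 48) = 1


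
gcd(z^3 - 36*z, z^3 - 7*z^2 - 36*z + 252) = z^2 - 36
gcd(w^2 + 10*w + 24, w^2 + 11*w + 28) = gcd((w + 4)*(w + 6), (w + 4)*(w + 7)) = w + 4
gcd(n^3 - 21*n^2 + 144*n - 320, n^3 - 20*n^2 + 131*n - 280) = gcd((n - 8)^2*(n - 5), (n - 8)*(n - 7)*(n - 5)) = n^2 - 13*n + 40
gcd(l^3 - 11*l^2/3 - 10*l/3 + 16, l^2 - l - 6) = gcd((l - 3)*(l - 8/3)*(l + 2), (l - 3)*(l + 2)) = l^2 - l - 6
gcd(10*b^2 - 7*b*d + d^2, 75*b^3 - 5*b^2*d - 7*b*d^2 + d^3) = 5*b - d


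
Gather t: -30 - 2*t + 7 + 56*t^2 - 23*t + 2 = 56*t^2 - 25*t - 21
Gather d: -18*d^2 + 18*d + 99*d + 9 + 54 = -18*d^2 + 117*d + 63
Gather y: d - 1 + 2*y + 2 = d + 2*y + 1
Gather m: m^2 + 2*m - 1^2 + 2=m^2 + 2*m + 1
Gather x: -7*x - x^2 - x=-x^2 - 8*x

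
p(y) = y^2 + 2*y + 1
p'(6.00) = 14.00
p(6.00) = 49.00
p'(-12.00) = -22.00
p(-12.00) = 121.00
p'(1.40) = 4.80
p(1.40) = 5.76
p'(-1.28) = -0.56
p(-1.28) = 0.08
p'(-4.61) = -7.22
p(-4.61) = 13.03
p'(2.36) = 6.72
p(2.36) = 11.29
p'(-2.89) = -3.78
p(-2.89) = 3.57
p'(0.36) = 2.72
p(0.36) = 1.85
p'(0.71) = 3.42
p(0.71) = 2.92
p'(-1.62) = -1.24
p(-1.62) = 0.38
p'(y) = 2*y + 2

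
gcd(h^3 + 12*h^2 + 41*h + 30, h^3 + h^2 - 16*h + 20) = h + 5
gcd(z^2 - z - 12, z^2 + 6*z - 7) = 1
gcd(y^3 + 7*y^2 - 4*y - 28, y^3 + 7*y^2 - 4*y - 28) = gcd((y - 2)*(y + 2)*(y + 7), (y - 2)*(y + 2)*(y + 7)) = y^3 + 7*y^2 - 4*y - 28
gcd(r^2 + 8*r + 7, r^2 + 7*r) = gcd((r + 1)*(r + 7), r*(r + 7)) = r + 7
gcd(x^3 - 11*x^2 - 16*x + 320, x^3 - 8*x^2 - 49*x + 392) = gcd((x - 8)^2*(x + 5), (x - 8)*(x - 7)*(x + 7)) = x - 8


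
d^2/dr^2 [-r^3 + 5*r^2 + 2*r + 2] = 10 - 6*r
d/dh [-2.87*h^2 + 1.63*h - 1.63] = 1.63 - 5.74*h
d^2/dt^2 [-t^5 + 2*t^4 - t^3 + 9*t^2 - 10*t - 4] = -20*t^3 + 24*t^2 - 6*t + 18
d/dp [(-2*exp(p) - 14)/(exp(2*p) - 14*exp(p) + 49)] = 2*(exp(p) + 21)*exp(p)/(exp(3*p) - 21*exp(2*p) + 147*exp(p) - 343)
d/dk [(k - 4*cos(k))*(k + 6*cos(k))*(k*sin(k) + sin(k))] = -(k + 1)*(k - 4*cos(k))*(6*sin(k) - 1)*sin(k) + (k + 1)*(k + 6*cos(k))*(4*sin(k) + 1)*sin(k) + (k - 4*cos(k))*(k + 6*cos(k))*(k*cos(k) + sqrt(2)*sin(k + pi/4))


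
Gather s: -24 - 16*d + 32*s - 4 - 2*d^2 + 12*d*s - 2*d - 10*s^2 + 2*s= -2*d^2 - 18*d - 10*s^2 + s*(12*d + 34) - 28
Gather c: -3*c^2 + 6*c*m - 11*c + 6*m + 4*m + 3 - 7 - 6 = -3*c^2 + c*(6*m - 11) + 10*m - 10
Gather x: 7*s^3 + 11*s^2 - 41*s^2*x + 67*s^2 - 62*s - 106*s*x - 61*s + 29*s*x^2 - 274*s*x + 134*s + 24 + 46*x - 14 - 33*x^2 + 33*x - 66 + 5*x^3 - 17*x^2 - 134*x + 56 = 7*s^3 + 78*s^2 + 11*s + 5*x^3 + x^2*(29*s - 50) + x*(-41*s^2 - 380*s - 55)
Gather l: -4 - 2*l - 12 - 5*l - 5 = -7*l - 21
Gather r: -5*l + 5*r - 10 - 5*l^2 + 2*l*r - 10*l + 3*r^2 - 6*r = -5*l^2 - 15*l + 3*r^2 + r*(2*l - 1) - 10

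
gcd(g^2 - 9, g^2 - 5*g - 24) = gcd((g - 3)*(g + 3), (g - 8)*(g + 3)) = g + 3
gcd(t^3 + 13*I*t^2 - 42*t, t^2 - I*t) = t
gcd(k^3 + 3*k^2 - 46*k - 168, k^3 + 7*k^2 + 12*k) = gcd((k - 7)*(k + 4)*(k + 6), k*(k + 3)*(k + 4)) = k + 4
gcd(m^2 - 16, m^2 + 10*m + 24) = m + 4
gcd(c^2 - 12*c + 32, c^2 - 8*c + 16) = c - 4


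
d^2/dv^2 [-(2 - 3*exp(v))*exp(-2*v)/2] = (3*exp(v) - 8)*exp(-2*v)/2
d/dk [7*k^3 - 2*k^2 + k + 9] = 21*k^2 - 4*k + 1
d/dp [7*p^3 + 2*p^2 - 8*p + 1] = 21*p^2 + 4*p - 8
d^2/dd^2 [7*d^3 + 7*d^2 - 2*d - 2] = 42*d + 14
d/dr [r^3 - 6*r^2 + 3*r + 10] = 3*r^2 - 12*r + 3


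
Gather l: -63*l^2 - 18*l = -63*l^2 - 18*l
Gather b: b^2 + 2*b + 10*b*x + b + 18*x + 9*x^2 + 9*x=b^2 + b*(10*x + 3) + 9*x^2 + 27*x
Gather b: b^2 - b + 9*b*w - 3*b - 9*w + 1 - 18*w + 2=b^2 + b*(9*w - 4) - 27*w + 3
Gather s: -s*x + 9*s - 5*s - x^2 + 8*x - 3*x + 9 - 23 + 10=s*(4 - x) - x^2 + 5*x - 4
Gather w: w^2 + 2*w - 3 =w^2 + 2*w - 3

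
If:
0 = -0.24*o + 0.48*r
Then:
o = 2.0*r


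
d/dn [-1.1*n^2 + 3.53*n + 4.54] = 3.53 - 2.2*n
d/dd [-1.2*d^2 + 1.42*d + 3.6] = 1.42 - 2.4*d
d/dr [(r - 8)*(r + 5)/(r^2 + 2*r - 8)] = (5*r^2 + 64*r + 104)/(r^4 + 4*r^3 - 12*r^2 - 32*r + 64)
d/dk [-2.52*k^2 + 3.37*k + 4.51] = 3.37 - 5.04*k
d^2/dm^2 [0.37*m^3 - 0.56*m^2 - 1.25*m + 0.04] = 2.22*m - 1.12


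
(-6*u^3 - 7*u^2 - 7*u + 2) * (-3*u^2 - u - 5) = 18*u^5 + 27*u^4 + 58*u^3 + 36*u^2 + 33*u - 10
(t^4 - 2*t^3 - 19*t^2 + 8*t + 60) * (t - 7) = t^5 - 9*t^4 - 5*t^3 + 141*t^2 + 4*t - 420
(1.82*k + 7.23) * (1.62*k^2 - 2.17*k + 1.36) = 2.9484*k^3 + 7.7632*k^2 - 13.2139*k + 9.8328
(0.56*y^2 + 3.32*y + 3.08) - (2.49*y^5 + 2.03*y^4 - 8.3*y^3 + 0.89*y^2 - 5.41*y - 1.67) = -2.49*y^5 - 2.03*y^4 + 8.3*y^3 - 0.33*y^2 + 8.73*y + 4.75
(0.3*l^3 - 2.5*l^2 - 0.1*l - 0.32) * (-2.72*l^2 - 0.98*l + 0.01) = -0.816*l^5 + 6.506*l^4 + 2.725*l^3 + 0.9434*l^2 + 0.3126*l - 0.0032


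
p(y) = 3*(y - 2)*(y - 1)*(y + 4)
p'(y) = 3*(y - 2)*(y - 1) + 3*(y - 2)*(y + 4) + 3*(y - 1)*(y + 4)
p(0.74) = 4.66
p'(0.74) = -20.63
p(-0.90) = 51.24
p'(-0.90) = -28.11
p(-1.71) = 69.07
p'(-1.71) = -13.94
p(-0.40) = 36.29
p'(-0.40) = -30.96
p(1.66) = -3.81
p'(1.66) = 4.76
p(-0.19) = 29.79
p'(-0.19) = -30.82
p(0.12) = 20.45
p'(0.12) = -29.15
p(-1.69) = 68.79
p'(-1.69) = -14.44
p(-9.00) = -1650.00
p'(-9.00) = 645.00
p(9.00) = 2184.00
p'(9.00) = 753.00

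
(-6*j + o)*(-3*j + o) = 18*j^2 - 9*j*o + o^2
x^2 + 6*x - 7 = (x - 1)*(x + 7)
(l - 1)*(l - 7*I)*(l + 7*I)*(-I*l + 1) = -I*l^4 + l^3 + I*l^3 - l^2 - 49*I*l^2 + 49*l + 49*I*l - 49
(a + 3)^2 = a^2 + 6*a + 9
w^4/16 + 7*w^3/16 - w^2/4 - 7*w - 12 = (w/4 + 1)^2*(w - 4)*(w + 3)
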